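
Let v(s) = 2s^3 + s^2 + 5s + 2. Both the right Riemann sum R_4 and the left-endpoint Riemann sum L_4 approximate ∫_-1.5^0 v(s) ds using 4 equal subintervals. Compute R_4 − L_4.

4.5

R_4 ≈ -1.90429688.
L_4 ≈ -6.40429688.
R_4 − L_4 = 4.5.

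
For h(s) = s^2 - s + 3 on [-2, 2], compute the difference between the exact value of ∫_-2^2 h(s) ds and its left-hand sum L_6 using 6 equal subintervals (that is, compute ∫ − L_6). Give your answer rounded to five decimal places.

-1.62963

Exact integral: ∫_-2^2 h(s) ds ≈ 17.3333333.
L_6 ≈ 18.9629630.
Error ≈ 17.3333333 − 18.9629630 ≈ -1.62963.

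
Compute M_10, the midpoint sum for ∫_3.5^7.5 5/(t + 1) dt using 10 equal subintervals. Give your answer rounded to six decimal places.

3.178761

Δt = (7.5 − 3.5)/10 = 0.4.
Midpoints: 3.7, 4.1, 4.5, 4.9, 5.3, 5.7, 6.1, 6.5, 6.9, 7.3.
f(3.7) = 50/47, f(4.1) = 50/51, f(4.5) = 10/11, f(4.9) = 50/59, f(5.3) = 50/63, f(5.7) = 50/67, f(6.1) = 50/71, f(6.5) = 2/3, f(6.9) = 50/79, f(7.3) = 50/83.
Sum = Δt · [f(3.7) + f(4.1) + f(4.5) + ...].
Sum ≈ 3.178761.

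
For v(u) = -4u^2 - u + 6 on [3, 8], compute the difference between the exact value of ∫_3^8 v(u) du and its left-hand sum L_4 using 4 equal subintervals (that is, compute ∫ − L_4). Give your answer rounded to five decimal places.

-135.41667

Exact integral: ∫_3^8 v(u) du ≈ -644.1666667.
L_4 = -508.75.
Error ≈ -644.1666667 − (-508.75) ≈ -135.41667.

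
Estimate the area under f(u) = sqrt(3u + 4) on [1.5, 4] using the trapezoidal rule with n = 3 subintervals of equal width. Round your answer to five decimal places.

Δu = (4 − 1.5)/3 = 5/6.
f(1.5) ≈ 2.91548, f(7/3) ≈ 3.31662, f(19/6) ≈ 3.67423, f(4) ≈ 4.00000.
T_3 = (Δu/2)·[f(u_0) + 2f(u_1) + 2f(u_2) + f(u_3)].
Sum ≈ 8.70716.

8.70716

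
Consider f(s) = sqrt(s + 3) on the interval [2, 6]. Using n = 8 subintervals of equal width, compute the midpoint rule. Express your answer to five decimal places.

Δs = (6 − 2)/8 = 0.5.
Midpoints: 2.25, 2.75, 3.25, 3.75, 4.25, 4.75, 5.25, 5.75.
f(2.25) ≈ 2.29129, f(2.75) ≈ 2.39792, f(3.25) ≈ 2.50000, f(3.75) ≈ 2.59808, f(4.25) ≈ 2.69258, f(4.75) ≈ 2.78388, f(5.25) ≈ 2.87228, f(5.75) ≈ 2.95804.
Sum = Δs · [f(2.25) + f(2.75) + f(3.25) + ...].
Sum ≈ 10.54703.

10.54703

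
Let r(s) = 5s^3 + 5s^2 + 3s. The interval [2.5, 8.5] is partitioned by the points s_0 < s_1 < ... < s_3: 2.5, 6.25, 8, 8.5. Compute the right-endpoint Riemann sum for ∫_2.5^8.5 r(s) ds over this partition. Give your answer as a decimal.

12191.05859375

Subinterval widths: 3.75, 1.75, 0.5.
Right endpoints: 6.25, 8, 8.5.
r(6.25) = 1434.765625, r(8) = 2904, r(8.5) = 3457.375.
Sum = Σ Δs_i · r(s_i).
Sum = 12191.05859375.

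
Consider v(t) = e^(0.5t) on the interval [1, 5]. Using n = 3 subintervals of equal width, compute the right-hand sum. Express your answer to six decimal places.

Δt = (5 − 1)/3 = 4/3.
Right endpoints: 7/3, 11/3, 5.
v(7/3) ≈ 3.211271, v(11/3) ≈ 6.254701, v(5) ≈ 12.182494.
Sum = Δt · [v(7/3) + v(11/3) + v(5)].
Sum ≈ 28.864621.

28.864621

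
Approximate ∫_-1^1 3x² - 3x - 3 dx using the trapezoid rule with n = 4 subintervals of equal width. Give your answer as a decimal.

-3.75

Δx = (1 − (-1))/4 = 0.5.
f(-1) = 3, f(-0.5) = -0.75, f(0) = -3, f(0.5) = -3.75, f(1) = -3.
T_4 = (Δx/2)·[f(x_0) + 2f(x_1) + 2f(x_2) + 2f(x_3) + f(x_4)].
Sum = -3.75.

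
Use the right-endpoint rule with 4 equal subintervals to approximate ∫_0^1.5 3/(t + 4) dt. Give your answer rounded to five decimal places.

0.91804

Δt = (1.5 − 0)/4 = 0.375.
Right endpoints: 0.375, 0.75, 1.125, 1.5.
f(0.375) = 24/35, f(0.75) = 12/19, f(1.125) = 24/41, f(1.5) = 6/11.
Sum = Δt · [f(0.375) + f(0.75) + f(1.125) + f(1.5)].
Sum ≈ 0.91804.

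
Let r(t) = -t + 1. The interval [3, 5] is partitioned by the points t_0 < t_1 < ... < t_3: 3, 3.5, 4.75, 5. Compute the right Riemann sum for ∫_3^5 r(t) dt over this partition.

Subinterval widths: 0.5, 1.25, 0.25.
Right endpoints: 3.5, 4.75, 5.
r(3.5) = -2.5, r(4.75) = -3.75, r(5) = -4.
Sum = Σ Δt_i · r(t_i).
Sum = -6.9375.

-6.9375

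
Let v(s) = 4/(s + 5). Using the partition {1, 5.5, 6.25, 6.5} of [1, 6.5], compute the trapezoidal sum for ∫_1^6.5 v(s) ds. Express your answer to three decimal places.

2.721

Subinterval widths: 4.5, 0.75, 0.25.
v(1) = 2/3, v(5.5) = 8/21, v(6.25) = 16/45, v(6.5) = 8/23.
On each subinterval the trapezoid contributes (Δs_i/2)·[v(s_{i-1}) + v(s_i)].
Sum ≈ 2.721.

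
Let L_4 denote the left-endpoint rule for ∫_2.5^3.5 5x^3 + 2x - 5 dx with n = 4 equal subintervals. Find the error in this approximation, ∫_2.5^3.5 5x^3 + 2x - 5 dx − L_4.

Exact integral: ∫_2.5^3.5 f(x) dx = 139.75.
L_4 = 122.9375.
Error = 139.75 − 122.9375 = 16.8125.

16.8125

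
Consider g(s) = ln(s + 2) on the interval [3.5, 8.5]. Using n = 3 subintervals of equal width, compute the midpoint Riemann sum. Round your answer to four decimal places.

Δs = (8.5 − 3.5)/3 = 5/3.
Midpoints: 13/3, 6, 23/3.
g(13/3) ≈ 1.8458, g(6) ≈ 2.0794, g(23/3) ≈ 2.2687.
Sum = Δs · [g(13/3) + g(6) + g(23/3)].
Sum ≈ 10.3233.

10.3233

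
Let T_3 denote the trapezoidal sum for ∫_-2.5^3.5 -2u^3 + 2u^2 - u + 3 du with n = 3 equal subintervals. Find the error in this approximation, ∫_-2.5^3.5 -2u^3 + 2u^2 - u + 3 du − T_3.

4

Exact integral: ∫_-2.5^3.5 f(u) du = -1.5.
T_3 = -5.5.
Error = -1.5 − (-5.5) = 4.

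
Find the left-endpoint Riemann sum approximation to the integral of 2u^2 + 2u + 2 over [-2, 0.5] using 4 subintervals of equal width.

7.7734375

Δu = (0.5 − (-2))/4 = 0.625.
Left endpoints: -2, -1.375, -0.75, -0.125.
f(-2) = 6, f(-1.375) = 3.03125, f(-0.75) = 1.625, f(-0.125) = 1.78125.
Sum = Δu · [f(-2) + f(-1.375) + f(-0.75) + f(-0.125)].
Sum = 7.7734375.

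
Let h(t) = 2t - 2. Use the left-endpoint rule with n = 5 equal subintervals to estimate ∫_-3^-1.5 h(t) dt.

Δt = (-1.5 − (-3))/5 = 0.3.
Left endpoints: -3, -2.7, -2.4, -2.1, -1.8.
h(-3) = -8, h(-2.7) = -7.4, h(-2.4) = -6.8, h(-2.1) = -6.2, h(-1.8) = -5.6.
Sum = Δt · [h(-3) + h(-2.7) + h(-2.4) + h(-2.1) + h(-1.8)].
Sum = -10.2.

-10.2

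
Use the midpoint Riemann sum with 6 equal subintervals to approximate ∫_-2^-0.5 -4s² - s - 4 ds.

Δs = (-0.5 − (-2))/6 = 0.25.
Midpoints: -1.875, -1.625, -1.375, -1.125, -0.875, -0.625.
f(-1.875) = -16.1875, f(-1.625) = -12.9375, f(-1.375) = -10.1875, f(-1.125) = -7.9375, f(-0.875) = -6.1875, f(-0.625) = -4.9375.
Sum = Δs · [f(-1.875) + f(-1.625) + f(-1.375) + ...].
Sum = -14.59375.

-14.59375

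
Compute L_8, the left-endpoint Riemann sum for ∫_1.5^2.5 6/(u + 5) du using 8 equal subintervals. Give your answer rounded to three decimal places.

Δu = (2.5 − 1.5)/8 = 0.125.
Left endpoints: 1.5, 1.625, 1.75, 1.875, 2, 2.125, 2.25, 2.375.
f(1.5) = 12/13, f(1.625) = 48/53, f(1.75) = 8/9, f(1.875) = 48/55, f(2) = 6/7, f(2.125) = 16/19, f(2.25) = 24/29, f(2.375) = 48/59.
Sum = Δu · [f(1.5) + f(1.625) + f(1.75) + ...].
Sum ≈ 0.866.

0.866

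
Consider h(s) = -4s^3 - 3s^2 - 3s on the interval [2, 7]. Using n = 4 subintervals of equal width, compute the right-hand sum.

-3792.96875

Δs = (7 − 2)/4 = 1.25.
Right endpoints: 3.25, 4.5, 5.75, 7.
h(3.25) = -178.75, h(4.5) = -438.75, h(5.75) = -876.875, h(7) = -1540.
Sum = Δs · [h(3.25) + h(4.5) + h(5.75) + h(7)].
Sum = -3792.96875.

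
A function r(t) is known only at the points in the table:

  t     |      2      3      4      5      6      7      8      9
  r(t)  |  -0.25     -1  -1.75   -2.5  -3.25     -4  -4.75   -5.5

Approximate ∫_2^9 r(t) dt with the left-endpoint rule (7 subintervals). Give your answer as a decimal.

-17.5

Δt = 1.
Sum = 1·[(-0.25) + (-1) + (-1.75) + (-2.5) + (-3.25) + (-4) + (-4.75)] = -17.5.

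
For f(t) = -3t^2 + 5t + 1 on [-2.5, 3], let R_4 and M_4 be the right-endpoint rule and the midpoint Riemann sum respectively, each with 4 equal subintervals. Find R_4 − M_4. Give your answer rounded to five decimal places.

5.43555

R_4 = -22.21484375.
M_4 ≈ -27.6503906.
R_4 − M_4 ≈ 5.43555.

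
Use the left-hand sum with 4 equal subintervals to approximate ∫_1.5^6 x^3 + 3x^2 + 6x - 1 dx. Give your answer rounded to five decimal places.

453.89355

Δx = (6 − 1.5)/4 = 1.125.
Left endpoints: 1.5, 2.625, 3.75, 4.875.
f(1.5) = 18.125, f(2.625) = 27397/512, f(3.75) = 116.421875, f(4.875) = 110287/512.
Sum = Δx · [f(1.5) + f(2.625) + f(3.75) + f(4.875)].
Sum ≈ 453.89355.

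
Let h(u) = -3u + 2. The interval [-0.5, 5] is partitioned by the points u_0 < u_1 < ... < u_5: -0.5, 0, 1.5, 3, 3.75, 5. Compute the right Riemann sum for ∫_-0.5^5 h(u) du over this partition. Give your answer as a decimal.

Subinterval widths: 0.5, 1.5, 1.5, 0.75, 1.25.
Right endpoints: 0, 1.5, 3, 3.75, 5.
h(0) = 2, h(1.5) = -2.5, h(3) = -7, h(3.75) = -9.25, h(5) = -13.
Sum = Σ Δu_i · h(u_i).
Sum = -36.4375.

-36.4375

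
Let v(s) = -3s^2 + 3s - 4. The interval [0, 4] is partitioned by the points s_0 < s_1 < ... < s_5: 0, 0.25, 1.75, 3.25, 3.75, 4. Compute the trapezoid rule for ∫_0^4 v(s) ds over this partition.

-59.453125

Subinterval widths: 0.25, 1.5, 1.5, 0.5, 0.25.
v(0) = -4, v(0.25) = -3.4375, v(1.75) = -7.9375, v(3.25) = -25.9375, v(3.75) = -34.9375, v(4) = -40.
On each subinterval the trapezoid contributes (Δs_i/2)·[v(s_{i-1}) + v(s_i)].
Sum = -59.453125.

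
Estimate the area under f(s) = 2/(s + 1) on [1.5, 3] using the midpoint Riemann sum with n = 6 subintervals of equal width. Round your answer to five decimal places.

0.93950

Δs = (3 − 1.5)/6 = 0.25.
Midpoints: 1.625, 1.875, 2.125, 2.375, 2.625, 2.875.
f(1.625) = 16/21, f(1.875) = 16/23, f(2.125) = 0.64, f(2.375) = 16/27, f(2.625) = 16/29, f(2.875) = 16/31.
Sum = Δs · [f(1.625) + f(1.875) + f(2.125) + ...].
Sum ≈ 0.93950.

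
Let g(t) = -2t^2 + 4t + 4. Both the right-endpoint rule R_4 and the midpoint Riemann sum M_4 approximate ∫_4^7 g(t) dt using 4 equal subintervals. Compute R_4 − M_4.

R_4 = -128.8125.
M_4 = -107.71875.
R_4 − M_4 = -21.09375.

-21.09375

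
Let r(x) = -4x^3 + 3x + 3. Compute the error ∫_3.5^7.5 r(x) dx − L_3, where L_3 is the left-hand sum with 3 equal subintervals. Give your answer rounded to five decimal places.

-924.44444

Exact integral: ∫_3.5^7.5 r(x) dx = -2936.
L_3 ≈ -2011.5555556.
Error ≈ -2936 − (-2011.5555556) ≈ -924.44444.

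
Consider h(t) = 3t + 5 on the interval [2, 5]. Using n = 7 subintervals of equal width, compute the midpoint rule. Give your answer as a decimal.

46.5

Δt = (5 − 2)/7 = 3/7.
Midpoints: 31/14, 37/14, 43/14, 3.5, 55/14, 61/14, 67/14.
h(31/14) = 163/14, h(37/14) = 181/14, h(43/14) = 199/14, h(3.5) = 15.5, h(55/14) = 235/14, h(61/14) = 253/14, h(67/14) = 271/14.
Sum = Δt · [h(31/14) + h(37/14) + h(43/14) + ...].
Sum = 46.5.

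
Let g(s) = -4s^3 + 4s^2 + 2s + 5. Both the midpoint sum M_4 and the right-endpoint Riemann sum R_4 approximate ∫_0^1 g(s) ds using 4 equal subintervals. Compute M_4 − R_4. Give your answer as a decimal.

-0.21875

M_4 = 6.34375.
R_4 = 6.5625.
M_4 − R_4 = -0.21875.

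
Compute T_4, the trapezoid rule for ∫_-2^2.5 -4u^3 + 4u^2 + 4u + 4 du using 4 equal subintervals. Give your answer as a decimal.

31.88671875

Δu = (2.5 − (-2))/4 = 1.125.
f(-2) = 44, f(-0.875) = 6.2421875, f(0.25) = 5.1875, f(1.375) = 6.6640625, f(2.5) = -23.5.
T_4 = (Δu/2)·[f(u_0) + 2f(u_1) + 2f(u_2) + 2f(u_3) + f(u_4)].
Sum = 31.88671875.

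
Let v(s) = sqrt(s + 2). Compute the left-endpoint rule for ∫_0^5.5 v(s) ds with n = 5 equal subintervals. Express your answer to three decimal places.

Δs = (5.5 − 0)/5 = 1.1.
Left endpoints: 0, 1.1, 2.2, 3.3, 4.4.
v(0) ≈ 1.414, v(1.1) ≈ 1.761, v(2.2) ≈ 2.049, v(3.3) ≈ 2.302, v(4.4) ≈ 2.530.
Sum = Δs · [v(0) + v(1.1) + v(2.2) + v(3.3) + v(4.4)].
Sum ≈ 11.062.

11.062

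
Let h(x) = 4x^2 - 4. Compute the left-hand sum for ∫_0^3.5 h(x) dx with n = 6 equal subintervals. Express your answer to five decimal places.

Δx = (3.5 − 0)/6 = 7/12.
Left endpoints: 0, 7/12, 7/6, 1.75, 7/3, 35/12.
h(0) = -4, h(7/12) = -95/36, h(7/6) = 13/9, h(1.75) = 8.25, h(7/3) = 160/9, h(35/12) = 1081/36.
Sum = Δx · [h(0) + h(7/12) + h(7/6) + ...].
Sum ≈ 29.66898.

29.66898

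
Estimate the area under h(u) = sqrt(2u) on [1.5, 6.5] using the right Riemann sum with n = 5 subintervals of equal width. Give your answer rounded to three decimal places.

14.804

Δu = (6.5 − 1.5)/5 = 1.
Right endpoints: 2.5, 3.5, 4.5, 5.5, 6.5.
h(2.5) ≈ 2.236, h(3.5) ≈ 2.646, h(4.5) ≈ 3.000, h(5.5) ≈ 3.317, h(6.5) ≈ 3.606.
Sum = Δu · [h(2.5) + h(3.5) + h(4.5) + h(5.5) + h(6.5)].
Sum ≈ 14.804.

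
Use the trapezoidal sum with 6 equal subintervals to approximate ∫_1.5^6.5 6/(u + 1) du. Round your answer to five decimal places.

6.64048

Δu = (6.5 − 1.5)/6 = 5/6.
f(1.5) = 2.4, f(7/3) = 1.8, f(19/6) = 1.44, f(4) = 1.2, f(29/6) = 36/35, f(17/3) = 0.9, f(6.5) = 0.8.
T_6 = (Δu/2)·[f(u_0) + 2f(u_1) + ... + 2f(u_{5}) + f(u_6)].
Sum ≈ 6.64048.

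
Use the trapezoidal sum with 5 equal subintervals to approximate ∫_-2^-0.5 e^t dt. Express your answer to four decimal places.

Δt = (-0.5 − (-2))/5 = 0.3.
f(-2) ≈ 0.1353, f(-1.7) ≈ 0.1827, f(-1.4) ≈ 0.2466, f(-1.1) ≈ 0.3329, f(-0.8) ≈ 0.4493, f(-0.5) ≈ 0.6065.
T_5 = (Δt/2)·[f(t_0) + 2f(t_1) + ... + 2f(t_{4}) + f(t_5)].
Sum ≈ 0.4747.

0.4747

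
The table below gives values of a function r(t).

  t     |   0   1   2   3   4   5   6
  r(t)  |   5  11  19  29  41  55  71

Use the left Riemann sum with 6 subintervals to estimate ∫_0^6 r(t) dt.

Δt = 1.
Sum = 1·[5 + 11 + 19 + 29 + 41 + 55] = 160.

160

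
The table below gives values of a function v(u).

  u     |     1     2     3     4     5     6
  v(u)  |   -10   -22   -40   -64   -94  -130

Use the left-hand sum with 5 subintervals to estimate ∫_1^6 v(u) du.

-230

Δu = 1.
Sum = 1·[(-10) + (-22) + (-40) + (-64) + (-94)] = -230.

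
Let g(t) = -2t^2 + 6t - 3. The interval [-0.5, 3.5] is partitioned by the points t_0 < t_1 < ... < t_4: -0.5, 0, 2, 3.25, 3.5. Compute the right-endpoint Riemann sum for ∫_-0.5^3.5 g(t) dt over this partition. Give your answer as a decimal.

-6.90625

Subinterval widths: 0.5, 2, 1.25, 0.25.
Right endpoints: 0, 2, 3.25, 3.5.
g(0) = -3, g(2) = 1, g(3.25) = -4.625, g(3.5) = -6.5.
Sum = Σ Δt_i · g(t_i).
Sum = -6.90625.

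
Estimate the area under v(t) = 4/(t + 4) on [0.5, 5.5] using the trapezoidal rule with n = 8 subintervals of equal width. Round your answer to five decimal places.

Δt = (5.5 − 0.5)/8 = 0.625.
v(0.5) = 8/9, v(1.125) = 32/41, v(1.75) = 16/23, v(2.375) = 32/51, v(3) = 4/7, v(3.625) = 32/61, v(4.25) = 16/33, v(4.875) = 32/71, v(5.5) = 8/19.
T_8 = (Δt/2)·[v(t_0) + 2v(t_1) + ... + 2v(t_{7}) + v(t_8)].
Sum ≈ 2.99383.

2.99383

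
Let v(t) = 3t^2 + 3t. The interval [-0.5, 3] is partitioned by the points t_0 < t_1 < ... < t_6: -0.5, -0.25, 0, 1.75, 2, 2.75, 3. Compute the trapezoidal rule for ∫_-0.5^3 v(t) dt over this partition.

Subinterval widths: 0.25, 0.25, 1.75, 0.25, 0.75, 0.25.
v(-0.5) = -0.75, v(-0.25) = -0.5625, v(0) = 0, v(1.75) = 14.4375, v(2) = 18, v(2.75) = 30.9375, v(3) = 36.
On each subinterval the trapezoid contributes (Δt_i/2)·[v(t_{i-1}) + v(t_i)].
Sum = 43.171875.

43.171875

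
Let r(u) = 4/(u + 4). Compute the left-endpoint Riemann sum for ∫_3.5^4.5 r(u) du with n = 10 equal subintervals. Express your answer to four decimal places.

Δu = (4.5 − 3.5)/10 = 0.1.
Left endpoints: 3.5, 3.6, 3.7, 3.8, 3.9, 4, 4.1, 4.2, 4.3, 4.4.
r(3.5) = 8/15, r(3.6) = 10/19, r(3.7) = 40/77, r(3.8) = 20/39, r(3.9) = 40/79, r(4) = 0.5, r(4.1) = 40/81, r(4.2) = 20/41, r(4.3) = 40/83, r(4.4) = 10/21.
Sum = Δu · [r(3.5) + r(3.6) + r(3.7) + ...].
Sum ≈ 0.5038.

0.5038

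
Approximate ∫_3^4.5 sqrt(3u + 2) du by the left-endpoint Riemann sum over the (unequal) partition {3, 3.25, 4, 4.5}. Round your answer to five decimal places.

Subinterval widths: 0.25, 0.75, 0.5.
Left endpoints: 3, 3.25, 4.
f(3) ≈ 3.31662, f(3.25) ≈ 3.42783, f(4) ≈ 3.74166.
Sum = Σ Δu_i · f(u_i).
Sum ≈ 5.27086.

5.27086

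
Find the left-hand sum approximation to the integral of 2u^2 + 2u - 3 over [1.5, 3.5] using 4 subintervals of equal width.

24.5

Δu = (3.5 − 1.5)/4 = 0.5.
Left endpoints: 1.5, 2, 2.5, 3.
f(1.5) = 4.5, f(2) = 9, f(2.5) = 14.5, f(3) = 21.
Sum = Δu · [f(1.5) + f(2) + f(2.5) + f(3)].
Sum = 24.5.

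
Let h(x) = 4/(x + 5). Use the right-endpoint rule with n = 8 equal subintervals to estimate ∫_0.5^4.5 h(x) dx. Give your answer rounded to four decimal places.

2.1114

Δx = (4.5 − 0.5)/8 = 0.5.
Right endpoints: 1, 1.5, 2, 2.5, 3, 3.5, 4, 4.5.
h(1) = 2/3, h(1.5) = 8/13, h(2) = 4/7, h(2.5) = 8/15, h(3) = 0.5, h(3.5) = 8/17, h(4) = 4/9, h(4.5) = 8/19.
Sum = Δx · [h(1) + h(1.5) + h(2) + ...].
Sum ≈ 2.1114.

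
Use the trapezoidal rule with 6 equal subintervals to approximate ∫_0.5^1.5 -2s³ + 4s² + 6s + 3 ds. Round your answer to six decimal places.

Δs = (1.5 − 0.5)/6 = 1/6.
f(0.5) = 6.75, f(2/3) = 221/27, f(5/6) = 1039/108, f(1) = 11, f(7/6) = 1325/108, f(4/3) = 361/27, f(1.5) = 14.25.
T_6 = (Δs/2)·[f(s_0) + 2f(s_1) + ... + 2f(s_{5}) + f(s_6)].
Sum ≈ 10.824074.

10.824074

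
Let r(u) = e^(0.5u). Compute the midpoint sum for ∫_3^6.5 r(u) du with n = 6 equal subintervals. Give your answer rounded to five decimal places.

Δu = (6.5 − 3)/6 = 7/12.
Midpoints: 79/24, 3.875, 107/24, 121/24, 5.625, 149/24.
r(79/24) ≈ 5.18533, r(3.875) ≈ 6.94138, r(107/24) ≈ 9.29212, r(121/24) ≈ 12.43896, r(5.625) ≈ 16.65149, r(149/24) ≈ 22.29064.
Sum = Δu · [r(79/24) + r(3.875) + r(107/24) + ...].
Sum ≈ 42.46662.

42.46662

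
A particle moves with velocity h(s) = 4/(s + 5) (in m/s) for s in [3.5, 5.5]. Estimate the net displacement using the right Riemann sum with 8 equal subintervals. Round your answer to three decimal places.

Δs = (5.5 − 3.5)/8 = 0.25.
Right endpoints: 3.75, 4, 4.25, 4.5, 4.75, 5, 5.25, 5.5.
h(3.75) = 16/35, h(4) = 4/9, h(4.25) = 16/37, h(4.5) = 8/19, h(4.75) = 16/39, h(5) = 0.4, h(5.25) = 16/41, h(5.5) = 8/21.
Sum = Δs · [h(3.75) + h(4) + h(4.25) + ...].
Sum ≈ 0.834.

0.834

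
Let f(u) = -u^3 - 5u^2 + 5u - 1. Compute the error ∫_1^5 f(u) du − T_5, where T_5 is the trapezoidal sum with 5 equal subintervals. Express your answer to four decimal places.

Exact integral: ∫_1^5 f(u) du ≈ -306.666667.
T_5 = -312.64.
Error ≈ -306.666667 − (-312.64) ≈ 5.9733.

5.9733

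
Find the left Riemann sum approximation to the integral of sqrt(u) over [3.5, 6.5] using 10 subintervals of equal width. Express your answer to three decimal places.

6.580

Δu = (6.5 − 3.5)/10 = 0.3.
Left endpoints: 3.5, 3.8, 4.1, 4.4, 4.7, 5, 5.3, 5.6, 5.9, 6.2.
f(3.5) ≈ 1.871, f(3.8) ≈ 1.949, f(4.1) ≈ 2.025, f(4.4) ≈ 2.098, f(4.7) ≈ 2.168, f(5) ≈ 2.236, f(5.3) ≈ 2.302, f(5.6) ≈ 2.366, f(5.9) ≈ 2.429, f(6.2) ≈ 2.490.
Sum = Δu · [f(3.5) + f(3.8) + f(4.1) + ...].
Sum ≈ 6.580.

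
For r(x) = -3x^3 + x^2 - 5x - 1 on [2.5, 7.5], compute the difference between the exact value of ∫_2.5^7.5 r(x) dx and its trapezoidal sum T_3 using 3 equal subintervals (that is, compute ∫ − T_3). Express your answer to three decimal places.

101.852

Exact integral: ∫_2.5^7.5 r(x) dx ≈ -2338.33333.
T_3 ≈ -2440.18519.
Error ≈ -2338.33333 − (-2440.18519) ≈ 101.852.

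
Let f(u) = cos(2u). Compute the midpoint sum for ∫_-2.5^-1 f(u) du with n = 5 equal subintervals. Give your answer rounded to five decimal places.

-0.94827

Δu = (-1 − (-2.5))/5 = 0.3.
Midpoints: -2.35, -2.05, -1.75, -1.45, -1.15.
f(-2.35) ≈ -0.01239, f(-2.05) ≈ -0.57482, f(-1.75) ≈ -0.93646, f(-1.45) ≈ -0.97096, f(-1.15) ≈ -0.66628.
Sum = Δu · [f(-2.35) + f(-2.05) + f(-1.75) + f(-1.45) + f(-1.15)].
Sum ≈ -0.94827.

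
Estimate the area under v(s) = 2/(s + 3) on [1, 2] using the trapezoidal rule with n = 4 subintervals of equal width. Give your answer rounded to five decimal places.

0.44652

Δs = (2 − 1)/4 = 0.25.
v(1) = 0.5, v(1.25) = 8/17, v(1.5) = 4/9, v(1.75) = 8/19, v(2) = 0.4.
T_4 = (Δs/2)·[v(s_0) + 2v(s_1) + 2v(s_2) + 2v(s_3) + v(s_4)].
Sum ≈ 0.44652.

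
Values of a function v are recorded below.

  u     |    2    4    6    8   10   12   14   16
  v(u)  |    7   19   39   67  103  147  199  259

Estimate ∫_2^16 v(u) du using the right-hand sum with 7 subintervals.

1666

Δu = 2.
Sum = 2·[19 + 39 + 67 + 103 + 147 + 199 + 259] = 1666.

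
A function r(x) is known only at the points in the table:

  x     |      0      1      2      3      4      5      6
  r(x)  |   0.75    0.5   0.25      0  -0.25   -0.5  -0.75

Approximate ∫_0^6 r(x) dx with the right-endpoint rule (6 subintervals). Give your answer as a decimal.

Δx = 1.
Sum = 1·[0.5 + 0.25 + 0 + (-0.25) + (-0.5) + (-0.75)] = -0.75.

-0.75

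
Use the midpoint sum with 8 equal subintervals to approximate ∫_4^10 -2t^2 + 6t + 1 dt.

-365.4375

Δt = (10 − 4)/8 = 0.75.
Midpoints: 4.375, 5.125, 5.875, 6.625, 7.375, 8.125, 8.875, 9.625.
f(4.375) = -11.03125, f(5.125) = -20.78125, f(5.875) = -32.78125, f(6.625) = -47.03125, f(7.375) = -63.53125, f(8.125) = -82.28125, f(8.875) = -103.28125, f(9.625) = -126.53125.
Sum = Δt · [f(4.375) + f(5.125) + f(5.875) + ...].
Sum = -365.4375.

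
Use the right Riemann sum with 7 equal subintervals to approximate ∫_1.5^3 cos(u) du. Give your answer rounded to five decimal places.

-0.96675

Δu = (3 − 1.5)/7 = 3/14.
Right endpoints: 12/7, 27/14, 15/7, 33/14, 18/7, 39/14, 3.
f(12/7) ≈ -0.14300, f(27/14) ≈ -0.35019, f(15/7) ≈ -0.54137, f(33/14) ≈ -0.70778, f(18/7) ≈ -0.84181, f(39/14) ≈ -0.93734, f(3) ≈ -0.98999.
Sum = Δu · [f(12/7) + f(27/14) + f(15/7) + ...].
Sum ≈ -0.96675.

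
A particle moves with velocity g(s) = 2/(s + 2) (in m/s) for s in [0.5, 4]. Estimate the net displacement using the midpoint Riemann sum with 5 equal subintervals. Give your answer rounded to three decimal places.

1.746

Δs = (4 − 0.5)/5 = 0.7.
Midpoints: 0.85, 1.55, 2.25, 2.95, 3.65.
g(0.85) = 40/57, g(1.55) = 40/71, g(2.25) = 8/17, g(2.95) = 40/99, g(3.65) = 40/113.
Sum = Δs · [g(0.85) + g(1.55) + g(2.25) + g(2.95) + g(3.65)].
Sum ≈ 1.746.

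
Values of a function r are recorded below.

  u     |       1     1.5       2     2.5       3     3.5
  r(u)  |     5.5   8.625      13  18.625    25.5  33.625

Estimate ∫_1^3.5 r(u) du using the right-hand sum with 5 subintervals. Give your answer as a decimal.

49.6875

Δu = 0.5.
Sum = 0.5·[8.625 + 13 + 18.625 + 25.5 + 33.625] = 49.6875.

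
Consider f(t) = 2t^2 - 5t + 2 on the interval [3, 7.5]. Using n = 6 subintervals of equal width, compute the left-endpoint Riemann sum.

Δt = (7.5 − 3)/6 = 0.75.
Left endpoints: 3, 3.75, 4.5, 5.25, 6, 6.75.
f(3) = 5, f(3.75) = 11.375, f(4.5) = 20, f(5.25) = 30.875, f(6) = 44, f(6.75) = 59.375.
Sum = Δt · [f(3) + f(3.75) + f(4.5) + ...].
Sum = 127.96875.

127.96875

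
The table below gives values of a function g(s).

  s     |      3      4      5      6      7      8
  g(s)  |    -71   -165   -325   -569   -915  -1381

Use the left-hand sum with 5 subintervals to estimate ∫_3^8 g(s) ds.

-2045

Δs = 1.
Sum = 1·[(-71) + (-165) + (-325) + (-569) + (-915)] = -2045.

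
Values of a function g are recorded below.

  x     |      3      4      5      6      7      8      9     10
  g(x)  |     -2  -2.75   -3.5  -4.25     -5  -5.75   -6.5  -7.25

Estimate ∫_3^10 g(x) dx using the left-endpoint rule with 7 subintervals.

-29.75

Δx = 1.
Sum = 1·[(-2) + (-2.75) + (-3.5) + (-4.25) + (-5) + (-5.75) + (-6.5)] = -29.75.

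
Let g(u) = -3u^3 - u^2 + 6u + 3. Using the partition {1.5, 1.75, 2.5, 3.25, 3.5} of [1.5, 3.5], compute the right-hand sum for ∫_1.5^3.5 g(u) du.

-125.2578125

Subinterval widths: 0.25, 0.75, 0.75, 0.25.
Right endpoints: 1.75, 2.5, 3.25, 3.5.
g(1.75) = -5.640625, g(2.5) = -35.125, g(3.25) = -91.046875, g(3.5) = -116.875.
Sum = Σ Δu_i · g(u_i).
Sum = -125.2578125.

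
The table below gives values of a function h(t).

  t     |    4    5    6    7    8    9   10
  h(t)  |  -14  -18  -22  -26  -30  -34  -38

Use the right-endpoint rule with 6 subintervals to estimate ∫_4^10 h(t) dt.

-168

Δt = 1.
Sum = 1·[(-18) + (-22) + (-26) + (-30) + (-34) + (-38)] = -168.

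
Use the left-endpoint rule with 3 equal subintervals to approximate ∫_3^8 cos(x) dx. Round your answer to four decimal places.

Δx = (8 − 3)/3 = 5/3.
Left endpoints: 3, 14/3, 19/3.
f(3) ≈ -0.9900, f(14/3) ≈ -0.0457, f(19/3) ≈ 0.9987.
Sum = Δx · [f(3) + f(14/3) + f(19/3)].
Sum ≈ -0.0616.

-0.0616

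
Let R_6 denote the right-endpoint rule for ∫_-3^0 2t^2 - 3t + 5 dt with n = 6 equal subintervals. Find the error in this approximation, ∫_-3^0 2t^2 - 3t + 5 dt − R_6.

6.5

Exact integral: ∫_-3^0 f(t) dt = 46.5.
R_6 = 40.
Error = 46.5 − 40 = 6.5.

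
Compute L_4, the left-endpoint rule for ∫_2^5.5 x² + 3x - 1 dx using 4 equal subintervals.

73.03515625

Δx = (5.5 − 2)/4 = 0.875.
Left endpoints: 2, 2.875, 3.75, 4.625.
f(2) = 9, f(2.875) = 15.890625, f(3.75) = 24.3125, f(4.625) = 34.265625.
Sum = Δx · [f(2) + f(2.875) + f(3.75) + f(4.625)].
Sum = 73.03515625.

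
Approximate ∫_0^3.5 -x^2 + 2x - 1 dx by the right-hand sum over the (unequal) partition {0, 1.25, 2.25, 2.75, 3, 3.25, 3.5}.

Subinterval widths: 1.25, 1, 0.5, 0.25, 0.25, 0.25.
Right endpoints: 1.25, 2.25, 2.75, 3, 3.25, 3.5.
f(1.25) = -0.0625, f(2.25) = -1.5625, f(2.75) = -3.0625, f(3) = -4, f(3.25) = -5.0625, f(3.5) = -6.25.
Sum = Σ Δx_i · f(x_i).
Sum = -7.

-7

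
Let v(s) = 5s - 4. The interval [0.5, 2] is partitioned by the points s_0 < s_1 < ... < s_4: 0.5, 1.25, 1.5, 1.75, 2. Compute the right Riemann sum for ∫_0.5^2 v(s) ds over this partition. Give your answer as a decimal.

5.25

Subinterval widths: 0.75, 0.25, 0.25, 0.25.
Right endpoints: 1.25, 1.5, 1.75, 2.
v(1.25) = 2.25, v(1.5) = 3.5, v(1.75) = 4.75, v(2) = 6.
Sum = Σ Δs_i · v(s_i).
Sum = 5.25.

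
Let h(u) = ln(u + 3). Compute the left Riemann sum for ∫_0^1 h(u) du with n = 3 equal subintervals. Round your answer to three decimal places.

1.201

Δu = (1 − 0)/3 = 1/3.
Left endpoints: 0, 1/3, 2/3.
h(0) ≈ 1.099, h(1/3) ≈ 1.204, h(2/3) ≈ 1.299.
Sum = Δu · [h(0) + h(1/3) + h(2/3)].
Sum ≈ 1.201.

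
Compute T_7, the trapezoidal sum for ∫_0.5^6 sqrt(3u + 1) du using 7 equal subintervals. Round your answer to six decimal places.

Δu = (6 − 0.5)/7 = 11/14.
f(0.5) ≈ 1.581139, f(9/7) ≈ 2.203893, f(29/14) ≈ 2.685942, f(20/7) ≈ 3.093773, f(51/14) ≈ 3.453776, f(31/7) ≈ 3.779645, f(73/14) ≈ 4.079566, f(6) ≈ 4.358899.
T_7 = (Δu/2)·[f(u_0) + 2f(u_1) + ... + 2f(u_{6}) + f(u_7)].
Sum ≈ 17.495196.

17.495196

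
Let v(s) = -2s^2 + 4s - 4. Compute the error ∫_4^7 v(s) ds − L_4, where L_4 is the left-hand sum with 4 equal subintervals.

Exact integral: ∫_4^7 v(s) ds = -132.
L_4 = -112.3125.
Error = -132 − (-112.3125) = -19.6875.

-19.6875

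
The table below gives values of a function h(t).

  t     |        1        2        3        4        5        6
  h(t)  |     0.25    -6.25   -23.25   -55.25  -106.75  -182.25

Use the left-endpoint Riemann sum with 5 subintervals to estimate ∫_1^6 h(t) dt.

-191.25

Δt = 1.
Sum = 1·[0.25 + (-6.25) + (-23.25) + (-55.25) + (-106.75)] = -191.25.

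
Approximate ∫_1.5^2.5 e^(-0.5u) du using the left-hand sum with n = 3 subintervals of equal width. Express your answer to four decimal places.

0.4036

Δu = (2.5 − 1.5)/3 = 1/3.
Left endpoints: 1.5, 11/6, 13/6.
f(1.5) ≈ 0.4724, f(11/6) ≈ 0.3998, f(13/6) ≈ 0.3385.
Sum = Δu · [f(1.5) + f(11/6) + f(13/6)].
Sum ≈ 0.4036.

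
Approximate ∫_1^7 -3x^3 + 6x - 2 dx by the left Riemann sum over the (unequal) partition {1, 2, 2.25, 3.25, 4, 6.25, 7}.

-994.4765625

Subinterval widths: 1, 0.25, 1, 0.75, 2.25, 0.75.
Left endpoints: 1, 2, 2.25, 3.25, 4, 6.25.
f(1) = 1, f(2) = -14, f(2.25) = -22.671875, f(3.25) = -85.484375, f(4) = -170, f(6.25) = -696.921875.
Sum = Σ Δx_i · f(x_i).
Sum = -994.4765625.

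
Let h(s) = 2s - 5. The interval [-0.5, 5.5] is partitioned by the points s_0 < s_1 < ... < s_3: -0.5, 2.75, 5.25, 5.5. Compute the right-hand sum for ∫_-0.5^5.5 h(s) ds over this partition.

Subinterval widths: 3.25, 2.5, 0.25.
Right endpoints: 2.75, 5.25, 5.5.
h(2.75) = 0.5, h(5.25) = 5.5, h(5.5) = 6.
Sum = Σ Δs_i · h(s_i).
Sum = 16.875.

16.875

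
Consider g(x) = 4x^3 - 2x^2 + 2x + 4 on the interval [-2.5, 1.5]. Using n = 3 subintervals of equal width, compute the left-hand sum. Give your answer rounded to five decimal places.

-105.48148

Δx = (1.5 − (-2.5))/3 = 4/3.
Left endpoints: -2.5, -7/6, 1/6.
g(-2.5) = -76, g(-7/6) = -200/27, g(1/6) = 116/27.
Sum = Δx · [g(-2.5) + g(-7/6) + g(1/6)].
Sum ≈ -105.48148.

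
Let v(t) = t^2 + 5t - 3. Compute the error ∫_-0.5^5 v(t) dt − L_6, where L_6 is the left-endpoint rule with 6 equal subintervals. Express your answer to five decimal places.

Exact integral: ∫_-0.5^5 v(t) dt ≈ 87.0833333.
L_6 ≈ 63.9056713.
Error ≈ 87.0833333 − 63.9056713 ≈ 23.17766.

23.17766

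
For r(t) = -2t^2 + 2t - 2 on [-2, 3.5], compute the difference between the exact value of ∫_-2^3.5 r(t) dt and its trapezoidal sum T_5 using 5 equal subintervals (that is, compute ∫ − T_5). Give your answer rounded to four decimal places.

2.2183

Exact integral: ∫_-2^3.5 r(t) dt ≈ -36.666667.
T_5 = -38.885.
Error ≈ -36.666667 − (-38.885) ≈ 2.2183.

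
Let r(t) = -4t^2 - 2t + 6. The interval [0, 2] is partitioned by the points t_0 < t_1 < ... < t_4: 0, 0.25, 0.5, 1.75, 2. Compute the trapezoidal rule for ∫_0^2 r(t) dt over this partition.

-4

Subinterval widths: 0.25, 0.25, 1.25, 0.25.
r(0) = 6, r(0.25) = 5.25, r(0.5) = 4, r(1.75) = -9.75, r(2) = -14.
On each subinterval the trapezoid contributes (Δt_i/2)·[r(t_{i-1}) + r(t_i)].
Sum = -4.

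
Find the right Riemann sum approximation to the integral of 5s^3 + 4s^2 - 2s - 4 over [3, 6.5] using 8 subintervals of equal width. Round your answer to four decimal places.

Δs = (6.5 − 3)/8 = 0.4375.
Right endpoints: 3.4375, 3.875, 4.3125, 4.75, 5.1875, 5.625, 6.0625, 6.5.
f(3.4375) = 980931/4096, f(3.875) = 173691/512, f(4.3125) = 1895537/4096, f(4.75) = 612.609375, f(5.1875) = 3240951/4096, f(5.625) = 512617/512, f(6.0625) = 5099493/4096, f(6.5) = 1525.125.
Sum = Δs · [f(3.4375) + f(3.875) + f(4.3125) + ...].
Sum ≈ 2719.7991.

2719.7991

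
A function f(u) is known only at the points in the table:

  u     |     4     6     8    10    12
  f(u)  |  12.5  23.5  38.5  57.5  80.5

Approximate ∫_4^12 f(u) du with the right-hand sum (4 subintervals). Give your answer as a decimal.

Δu = 2.
Sum = 2·[23.5 + 38.5 + 57.5 + 80.5] = 400.

400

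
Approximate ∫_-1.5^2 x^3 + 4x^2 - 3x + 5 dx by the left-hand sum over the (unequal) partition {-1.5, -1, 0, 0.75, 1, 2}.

Subinterval widths: 0.5, 1, 0.75, 0.25, 1.
Left endpoints: -1.5, -1, 0, 0.75, 1.
f(-1.5) = 15.125, f(-1) = 11, f(0) = 5, f(0.75) = 5.421875, f(1) = 7.
Sum = Σ Δx_i · f(x_i).
Sum = 30.66796875.

30.66796875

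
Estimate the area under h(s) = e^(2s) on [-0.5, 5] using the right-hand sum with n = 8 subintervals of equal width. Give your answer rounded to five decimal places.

20267.32444

Δs = (5 − (-0.5))/8 = 0.6875.
Right endpoints: 0.1875, 0.875, 1.5625, 2.25, 2.9375, 3.625, 4.3125, 5.
h(0.1875) ≈ 1.45499, h(0.875) ≈ 5.75460, h(1.5625) ≈ 22.75990, h(2.25) ≈ 90.01713, h(2.9375) ≈ 356.02466, h(3.625) ≈ 1408.10485, h(4.3125) ≈ 5569.16271, h(5) ≈ 22026.46579.
Sum = Δs · [h(0.1875) + h(0.875) + h(1.5625) + ...].
Sum ≈ 20267.32444.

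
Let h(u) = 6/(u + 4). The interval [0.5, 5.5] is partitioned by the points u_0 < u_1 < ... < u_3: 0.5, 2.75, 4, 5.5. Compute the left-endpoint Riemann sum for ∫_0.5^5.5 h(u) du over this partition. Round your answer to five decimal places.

Subinterval widths: 2.25, 1.25, 1.5.
Left endpoints: 0.5, 2.75, 4.
h(0.5) = 4/3, h(2.75) = 8/9, h(4) = 0.75.
Sum = Σ Δu_i · h(u_i).
Sum ≈ 5.23611.

5.23611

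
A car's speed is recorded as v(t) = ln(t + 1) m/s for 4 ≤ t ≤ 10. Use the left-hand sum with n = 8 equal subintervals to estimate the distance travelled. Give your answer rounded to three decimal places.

Δt = (10 − 4)/8 = 0.75.
Left endpoints: 4, 4.75, 5.5, 6.25, 7, 7.75, 8.5, 9.25.
v(4) ≈ 1.609, v(4.75) ≈ 1.749, v(5.5) ≈ 1.872, v(6.25) ≈ 1.981, v(7) ≈ 2.079, v(7.75) ≈ 2.169, v(8.5) ≈ 2.251, v(9.25) ≈ 2.327.
Sum = Δt · [v(4) + v(4.75) + v(5.5) + ...].
Sum ≈ 12.029.

12.029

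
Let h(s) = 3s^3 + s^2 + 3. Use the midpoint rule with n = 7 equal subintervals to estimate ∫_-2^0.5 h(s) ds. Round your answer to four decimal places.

-1.5920

Δs = (0.5 − (-2))/7 = 5/14.
Midpoints: -51/28, -41/28, -31/28, -0.75, -11/28, -1/28, 9/28.
h(-51/28) = -259269/21952, h(-41/28) = -93839/21952, h(-31/28) = 3391/21952, h(-0.75) = 2.296875, h(-11/28) = 65251/21952, h(-1/28) = 65881/21952, h(9/28) = 70311/21952.
Sum = Δs · [h(-51/28) + h(-41/28) + h(-31/28) + ...].
Sum ≈ -1.5920.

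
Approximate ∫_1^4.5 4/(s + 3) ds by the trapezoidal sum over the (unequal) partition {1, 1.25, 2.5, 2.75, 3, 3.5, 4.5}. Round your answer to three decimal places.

Subinterval widths: 0.25, 1.25, 0.25, 0.25, 0.5, 1.
f(1) = 1, f(1.25) = 16/17, f(2.5) = 8/11, f(2.75) = 16/23, f(3) = 2/3, f(3.5) = 8/13, f(4.5) = 8/15.
On each subinterval the trapezoid contributes (Δs_i/2)·[f(s_{i-1}) + f(s_i)].
Sum ≈ 2.528.

2.528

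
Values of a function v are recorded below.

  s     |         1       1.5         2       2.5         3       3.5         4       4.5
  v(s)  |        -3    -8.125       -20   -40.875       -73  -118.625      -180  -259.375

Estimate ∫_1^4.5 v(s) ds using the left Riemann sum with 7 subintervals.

Δs = 0.5.
Sum = 0.5·[(-3) + (-8.125) + (-20) + (-40.875) + (-73) + (-118.625) + (-180)] = -221.8125.

-221.8125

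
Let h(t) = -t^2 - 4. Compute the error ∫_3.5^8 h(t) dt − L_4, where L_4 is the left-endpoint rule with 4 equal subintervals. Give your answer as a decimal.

-28.16015625

Exact integral: ∫_3.5^8 h(t) dt = -174.375.
L_4 = -146.21484375.
Error = -174.375 − (-146.21484375) = -28.16015625.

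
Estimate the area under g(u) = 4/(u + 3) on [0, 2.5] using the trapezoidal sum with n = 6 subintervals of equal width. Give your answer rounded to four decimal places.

2.4290

Δu = (2.5 − 0)/6 = 5/12.
g(0) = 4/3, g(5/12) = 48/41, g(5/6) = 24/23, g(1.25) = 16/17, g(5/3) = 6/7, g(25/12) = 48/61, g(2.5) = 8/11.
T_6 = (Δu/2)·[g(u_0) + 2g(u_1) + ... + 2g(u_{5}) + g(u_6)].
Sum ≈ 2.4290.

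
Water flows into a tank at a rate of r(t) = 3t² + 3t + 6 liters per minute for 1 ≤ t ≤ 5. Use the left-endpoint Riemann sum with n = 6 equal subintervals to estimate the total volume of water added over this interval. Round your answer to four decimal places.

156.8889

Δt = (5 − 1)/6 = 2/3.
Left endpoints: 1, 5/3, 7/3, 3, 11/3, 13/3.
r(1) = 12, r(5/3) = 58/3, r(7/3) = 88/3, r(3) = 42, r(11/3) = 172/3, r(13/3) = 226/3.
Sum = Δt · [r(1) + r(5/3) + r(7/3) + ...].
Sum ≈ 156.8889.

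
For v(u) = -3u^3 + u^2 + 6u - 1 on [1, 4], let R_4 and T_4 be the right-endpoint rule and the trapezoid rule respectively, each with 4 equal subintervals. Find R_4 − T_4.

R_4 = -192.796875.
T_4 = -134.296875.
R_4 − T_4 = -58.5.

-58.5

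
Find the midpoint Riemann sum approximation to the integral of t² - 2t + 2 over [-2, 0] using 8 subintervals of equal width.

10.65625

Δt = (0 − (-2))/8 = 0.25.
Midpoints: -1.875, -1.625, -1.375, -1.125, -0.875, -0.625, -0.375, -0.125.
f(-1.875) = 9.265625, f(-1.625) = 7.890625, f(-1.375) = 6.640625, f(-1.125) = 5.515625, f(-0.875) = 4.515625, f(-0.625) = 3.640625, f(-0.375) = 2.890625, f(-0.125) = 2.265625.
Sum = Δt · [f(-1.875) + f(-1.625) + f(-1.375) + ...].
Sum = 10.65625.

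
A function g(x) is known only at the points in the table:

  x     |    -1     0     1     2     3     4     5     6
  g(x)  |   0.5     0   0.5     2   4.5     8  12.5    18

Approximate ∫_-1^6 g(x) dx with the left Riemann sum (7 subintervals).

28

Δx = 1.
Sum = 1·[0.5 + 0 + 0.5 + 2 + 4.5 + 8 + 12.5] = 28.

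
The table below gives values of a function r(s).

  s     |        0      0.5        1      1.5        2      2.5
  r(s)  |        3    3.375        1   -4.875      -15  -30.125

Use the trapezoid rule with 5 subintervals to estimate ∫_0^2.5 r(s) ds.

Δs = 0.5.
T_5 = (0.5/2)·[3 + 2·3.375 + 2·1 + 2·(-4.875) + 2·(-15) + (-30.125)] = -14.53125.

-14.53125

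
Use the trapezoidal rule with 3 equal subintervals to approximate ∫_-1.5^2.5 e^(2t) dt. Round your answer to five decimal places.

113.68035

Δt = (2.5 − (-1.5))/3 = 4/3.
f(-1.5) ≈ 0.04979, f(-1/6) ≈ 0.71653, f(7/6) ≈ 10.31226, f(2.5) ≈ 148.41316.
T_3 = (Δt/2)·[f(t_0) + 2f(t_1) + 2f(t_2) + f(t_3)].
Sum ≈ 113.68035.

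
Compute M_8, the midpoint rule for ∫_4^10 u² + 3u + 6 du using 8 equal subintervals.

Δu = (10 − 4)/8 = 0.75.
Midpoints: 4.375, 5.125, 5.875, 6.625, 7.375, 8.125, 8.875, 9.625.
f(4.375) = 38.265625, f(5.125) = 47.640625, f(5.875) = 58.140625, f(6.625) = 69.765625, f(7.375) = 82.515625, f(8.125) = 96.390625, f(8.875) = 111.390625, f(9.625) = 127.515625.
Sum = Δu · [f(4.375) + f(5.125) + f(5.875) + ...].
Sum = 473.71875.

473.71875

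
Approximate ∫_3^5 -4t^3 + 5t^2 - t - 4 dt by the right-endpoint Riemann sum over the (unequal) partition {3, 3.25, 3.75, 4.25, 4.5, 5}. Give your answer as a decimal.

-469.5625

Subinterval widths: 0.25, 0.5, 0.5, 0.25, 0.5.
Right endpoints: 3.25, 3.75, 4.25, 4.5, 5.
f(3.25) = -91.75, f(3.75) = -148.375, f(4.25) = -225, f(4.5) = -271.75, f(5) = -384.
Sum = Σ Δt_i · f(t_i).
Sum = -469.5625.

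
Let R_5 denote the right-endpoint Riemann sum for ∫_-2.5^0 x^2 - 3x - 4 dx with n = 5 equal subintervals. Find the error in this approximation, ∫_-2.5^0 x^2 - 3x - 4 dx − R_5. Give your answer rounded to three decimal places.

3.333

Exact integral: ∫_-2.5^0 f(x) dx ≈ 4.58333.
R_5 = 1.25.
Error ≈ 4.58333 − 1.25 ≈ 3.333.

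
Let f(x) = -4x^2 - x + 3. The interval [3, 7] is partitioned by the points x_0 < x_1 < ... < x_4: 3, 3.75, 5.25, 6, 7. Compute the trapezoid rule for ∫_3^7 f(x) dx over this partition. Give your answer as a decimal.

Subinterval widths: 0.75, 1.5, 0.75, 1.
f(3) = -36, f(3.75) = -57, f(5.25) = -112.5, f(6) = -147, f(7) = -200.
On each subinterval the trapezoid contributes (Δx_i/2)·[f(x_{i-1}) + f(x_i)].
Sum = -432.8125.

-432.8125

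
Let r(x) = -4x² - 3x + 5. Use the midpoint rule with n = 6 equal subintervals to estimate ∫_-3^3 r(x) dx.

-40

Δx = (3 − (-3))/6 = 1.
Midpoints: -2.5, -1.5, -0.5, 0.5, 1.5, 2.5.
r(-2.5) = -12.5, r(-1.5) = 0.5, r(-0.5) = 5.5, r(0.5) = 2.5, r(1.5) = -8.5, r(2.5) = -27.5.
Sum = Δx · [r(-2.5) + r(-1.5) + r(-0.5) + ...].
Sum = -40.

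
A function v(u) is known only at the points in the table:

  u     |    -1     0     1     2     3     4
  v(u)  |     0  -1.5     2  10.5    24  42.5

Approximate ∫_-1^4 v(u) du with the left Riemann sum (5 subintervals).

Δu = 1.
Sum = 1·[0 + (-1.5) + 2 + 10.5 + 24] = 35.

35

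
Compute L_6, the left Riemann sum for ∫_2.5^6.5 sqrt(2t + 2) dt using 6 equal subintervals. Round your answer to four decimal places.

12.7780

Δt = (6.5 − 2.5)/6 = 2/3.
Left endpoints: 2.5, 19/6, 23/6, 4.5, 31/6, 35/6.
f(2.5) ≈ 2.6458, f(19/6) ≈ 2.8868, f(23/6) ≈ 3.1091, f(4.5) ≈ 3.3166, f(31/6) ≈ 3.5119, f(35/6) ≈ 3.6968.
Sum = Δt · [f(2.5) + f(19/6) + f(23/6) + ...].
Sum ≈ 12.7780.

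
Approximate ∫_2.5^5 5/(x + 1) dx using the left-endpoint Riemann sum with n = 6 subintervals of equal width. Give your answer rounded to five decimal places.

2.82288

Δx = (5 − 2.5)/6 = 5/12.
Left endpoints: 2.5, 35/12, 10/3, 3.75, 25/6, 55/12.
f(2.5) = 10/7, f(35/12) = 60/47, f(10/3) = 15/13, f(3.75) = 20/19, f(25/6) = 30/31, f(55/12) = 60/67.
Sum = Δx · [f(2.5) + f(35/12) + f(10/3) + ...].
Sum ≈ 2.82288.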